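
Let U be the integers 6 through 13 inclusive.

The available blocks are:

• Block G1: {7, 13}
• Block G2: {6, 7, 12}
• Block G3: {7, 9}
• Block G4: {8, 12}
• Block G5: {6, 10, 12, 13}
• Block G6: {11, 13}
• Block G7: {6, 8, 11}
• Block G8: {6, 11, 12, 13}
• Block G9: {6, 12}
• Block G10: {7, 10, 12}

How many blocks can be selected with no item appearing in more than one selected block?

3

G3, G6, G9 are pairwise disjoint (G3={7,9}; G6={11,13}; G9={6,12}).
Every remaining block overlaps one of these, and no 4 of the listed blocks are pairwise disjoint, so 3 is the maximum.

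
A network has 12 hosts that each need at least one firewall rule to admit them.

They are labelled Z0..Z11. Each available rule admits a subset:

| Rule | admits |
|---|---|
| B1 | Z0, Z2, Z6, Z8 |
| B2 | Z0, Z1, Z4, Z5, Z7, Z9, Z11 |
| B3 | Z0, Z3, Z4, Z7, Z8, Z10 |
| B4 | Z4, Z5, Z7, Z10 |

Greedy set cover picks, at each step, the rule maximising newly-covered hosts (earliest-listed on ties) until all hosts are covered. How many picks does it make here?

Greedy: pick B2 (covers 7 new) → pick B1 (covers 3 new) → pick B3 (covers 2 new). Total picks: 3.

3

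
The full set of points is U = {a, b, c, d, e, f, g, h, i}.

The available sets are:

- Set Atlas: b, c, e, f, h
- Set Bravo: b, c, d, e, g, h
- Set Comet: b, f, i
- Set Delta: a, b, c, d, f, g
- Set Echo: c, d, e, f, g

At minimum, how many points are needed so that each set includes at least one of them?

2

Take T = {b, g}. Each listed set contains at least one of these, so T is a hitting set of size 2.
No single point lies in every set, so at least 2 are needed and 2 is optimal.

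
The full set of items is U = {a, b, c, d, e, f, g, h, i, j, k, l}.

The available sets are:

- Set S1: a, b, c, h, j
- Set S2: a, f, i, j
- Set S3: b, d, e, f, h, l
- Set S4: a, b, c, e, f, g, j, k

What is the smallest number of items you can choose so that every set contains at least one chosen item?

The 2 items {e, j} hit every set.
No single item lies in every set, so at least 2 are needed and 2 is optimal.

2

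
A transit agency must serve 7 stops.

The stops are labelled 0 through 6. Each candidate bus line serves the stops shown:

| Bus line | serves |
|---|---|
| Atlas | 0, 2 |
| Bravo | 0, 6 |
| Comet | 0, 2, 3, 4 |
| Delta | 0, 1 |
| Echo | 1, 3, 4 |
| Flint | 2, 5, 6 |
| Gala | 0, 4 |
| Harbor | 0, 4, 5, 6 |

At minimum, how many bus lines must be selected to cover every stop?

Delta and Echo and Flint together: Delta ∪ Echo ∪ Flint = {0, 1, 2, 3, 4, 5, 6} — every stop is covered.
No 2 of the 8 bus lines cover everything (all 28 combinations miss at least one stop), so 3 is optimal.

3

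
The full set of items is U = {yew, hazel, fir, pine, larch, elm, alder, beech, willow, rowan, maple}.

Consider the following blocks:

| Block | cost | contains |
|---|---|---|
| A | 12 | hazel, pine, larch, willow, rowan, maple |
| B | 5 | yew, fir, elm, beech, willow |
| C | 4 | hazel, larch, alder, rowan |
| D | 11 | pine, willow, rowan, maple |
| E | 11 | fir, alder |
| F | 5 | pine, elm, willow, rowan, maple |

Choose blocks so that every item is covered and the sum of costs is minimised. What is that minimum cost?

14

B, C, F together cover every item (B ∪ C ∪ F = {yew, hazel, fir, pine, larch, elm, alder, beech, willow, rowan, maple}); total cost 5 + 4 + 5 = 14.
No covering selection has total cost below 14.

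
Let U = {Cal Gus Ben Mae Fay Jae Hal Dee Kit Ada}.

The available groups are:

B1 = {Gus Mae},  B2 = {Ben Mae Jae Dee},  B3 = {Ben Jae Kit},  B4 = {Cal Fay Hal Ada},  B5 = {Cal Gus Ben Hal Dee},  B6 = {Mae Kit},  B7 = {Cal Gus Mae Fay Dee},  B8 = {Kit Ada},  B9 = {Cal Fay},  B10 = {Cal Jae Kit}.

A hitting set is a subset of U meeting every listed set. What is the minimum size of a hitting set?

3

H = {Cal, Mae, Kit} meets every group (each contains at least one member of H), and |H| = 3.
The groups B1, B3, B9 are pairwise disjoint, so any hitting set needs a separate point for each — at least 3. Hence 3 is optimal.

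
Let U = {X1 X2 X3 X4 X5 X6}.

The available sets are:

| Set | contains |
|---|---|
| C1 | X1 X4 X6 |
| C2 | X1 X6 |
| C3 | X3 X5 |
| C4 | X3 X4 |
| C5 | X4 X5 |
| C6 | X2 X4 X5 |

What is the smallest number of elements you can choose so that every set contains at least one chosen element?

3

H = {X4, X5, X6} meets every set (each contains at least one member of H), and |H| = 3.
No choice of 2 elements meets every set, so 3 is the minimum.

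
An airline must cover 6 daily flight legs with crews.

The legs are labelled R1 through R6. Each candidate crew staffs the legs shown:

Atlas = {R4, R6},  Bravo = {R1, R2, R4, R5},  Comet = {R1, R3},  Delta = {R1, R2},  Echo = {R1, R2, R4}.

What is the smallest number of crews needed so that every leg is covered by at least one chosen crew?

Atlas and Bravo and Comet together: Atlas ∪ Bravo ∪ Comet = {R1, R2, R3, R4, R5, R6} — every leg is covered.
Only Comet contains R3, so Comet is forced; the remaining 4 legs need at least 2 more crews (each remaining crew adds at most 3) — so at least 3 crews are needed, and 3 is optimal.

3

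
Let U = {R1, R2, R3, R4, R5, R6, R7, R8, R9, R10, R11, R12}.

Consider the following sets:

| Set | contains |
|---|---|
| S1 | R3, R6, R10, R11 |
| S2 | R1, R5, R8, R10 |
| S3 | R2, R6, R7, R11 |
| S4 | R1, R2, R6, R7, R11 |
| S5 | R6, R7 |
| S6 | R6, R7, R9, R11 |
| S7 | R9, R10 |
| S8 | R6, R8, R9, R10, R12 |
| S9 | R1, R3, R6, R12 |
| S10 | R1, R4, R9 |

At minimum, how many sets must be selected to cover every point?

4

S2 and S4 and S9 and S10 together: S2 ∪ S4 ∪ S9 ∪ S10 = {R1, R2, R3, R4, R5, R6, R7, R8, R9, R10, R11, R12} — every point is covered.
Only S10 contains R4, so S10 is forced; the remaining 9 points need at least 3 more sets (each remaining set adds at most 4) — so at least 4 sets are needed, and 4 is optimal.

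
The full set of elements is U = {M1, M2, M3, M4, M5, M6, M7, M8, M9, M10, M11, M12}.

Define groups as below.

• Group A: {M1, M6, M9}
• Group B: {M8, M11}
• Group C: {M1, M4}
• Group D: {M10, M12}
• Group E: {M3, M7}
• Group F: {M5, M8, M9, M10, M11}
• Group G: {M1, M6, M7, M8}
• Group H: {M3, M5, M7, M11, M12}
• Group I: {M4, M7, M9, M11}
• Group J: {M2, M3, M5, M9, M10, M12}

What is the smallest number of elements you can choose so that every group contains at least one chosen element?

4

Take T = {M1, M7, M8, M10}. Each listed group contains at least one of these, so T is a hitting set of size 4.
The groups B, C, D, E are pairwise disjoint, so any hitting set needs a separate element for each — at least 4. Hence 4 is optimal.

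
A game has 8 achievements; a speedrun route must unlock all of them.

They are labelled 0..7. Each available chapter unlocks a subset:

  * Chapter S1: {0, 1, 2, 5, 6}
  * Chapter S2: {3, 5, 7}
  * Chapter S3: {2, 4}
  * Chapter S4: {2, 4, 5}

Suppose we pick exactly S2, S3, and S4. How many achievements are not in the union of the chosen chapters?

3

Union of S2, S3, S4 = {2, 3, 4, 5, 7}.
Not covered: 0, 1, 6 — 3 achievements.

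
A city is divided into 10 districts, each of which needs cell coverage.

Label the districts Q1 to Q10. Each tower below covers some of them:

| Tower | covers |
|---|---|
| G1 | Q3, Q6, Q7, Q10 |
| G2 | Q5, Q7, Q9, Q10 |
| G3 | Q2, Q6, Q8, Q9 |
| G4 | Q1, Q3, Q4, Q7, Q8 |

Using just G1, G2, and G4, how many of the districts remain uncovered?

1

Union of G1, G2, G4 = {Q1, Q3, Q4, Q5, Q6, Q7, Q8, Q9, Q10}.
Not covered: Q2 — 1 district.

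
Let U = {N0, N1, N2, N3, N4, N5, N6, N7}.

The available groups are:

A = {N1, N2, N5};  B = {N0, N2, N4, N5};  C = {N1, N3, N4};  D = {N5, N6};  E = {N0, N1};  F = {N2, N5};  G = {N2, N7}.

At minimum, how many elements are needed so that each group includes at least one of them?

3

The 3 elements {N1, N2, N5} hit every group.
The groups D, E, G are pairwise disjoint, so any hitting set needs a separate element for each — at least 3. Hence 3 is optimal.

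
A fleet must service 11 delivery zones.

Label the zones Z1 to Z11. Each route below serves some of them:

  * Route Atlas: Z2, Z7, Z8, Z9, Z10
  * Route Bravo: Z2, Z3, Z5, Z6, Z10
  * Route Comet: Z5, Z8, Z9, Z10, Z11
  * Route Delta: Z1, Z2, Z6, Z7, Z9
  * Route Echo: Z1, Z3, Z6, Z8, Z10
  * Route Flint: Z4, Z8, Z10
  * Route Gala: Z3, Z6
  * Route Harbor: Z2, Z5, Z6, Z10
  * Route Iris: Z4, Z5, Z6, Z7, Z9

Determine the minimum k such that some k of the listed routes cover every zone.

Take {Bravo, Comet, Delta, Flint}. Their union is {Z1, Z2, Z3, Z4, Z5, Z6, Z7, Z8, Z9, Z10, Z11}, which is all 11 zones.
No 3 of the 9 routes cover everything (all 84 combinations miss at least one zone), so 4 is optimal.

4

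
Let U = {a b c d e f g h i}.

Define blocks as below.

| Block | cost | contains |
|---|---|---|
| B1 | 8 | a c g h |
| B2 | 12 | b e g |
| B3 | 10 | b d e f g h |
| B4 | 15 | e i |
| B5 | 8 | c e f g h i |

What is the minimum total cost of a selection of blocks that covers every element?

26

B1, B3, B5 together cover every element (B1 ∪ B3 ∪ B5 = {a, b, c, d, e, f, g, h, i}); total cost 8 + 10 + 8 = 26.
No covering selection has total cost below 26.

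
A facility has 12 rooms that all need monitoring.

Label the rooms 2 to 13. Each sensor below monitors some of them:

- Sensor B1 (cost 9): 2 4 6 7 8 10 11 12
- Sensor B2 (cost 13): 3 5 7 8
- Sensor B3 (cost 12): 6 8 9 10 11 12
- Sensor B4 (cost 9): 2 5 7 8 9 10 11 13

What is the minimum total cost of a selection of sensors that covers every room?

31

B1, B2, B4 together cover every room (B1 ∪ B2 ∪ B4 = {2, 3, 4, 5, 6, 7, 8, 9, 10, 11, 12, 13}); total cost 9 + 13 + 9 = 31.
No covering selection has total cost below 31.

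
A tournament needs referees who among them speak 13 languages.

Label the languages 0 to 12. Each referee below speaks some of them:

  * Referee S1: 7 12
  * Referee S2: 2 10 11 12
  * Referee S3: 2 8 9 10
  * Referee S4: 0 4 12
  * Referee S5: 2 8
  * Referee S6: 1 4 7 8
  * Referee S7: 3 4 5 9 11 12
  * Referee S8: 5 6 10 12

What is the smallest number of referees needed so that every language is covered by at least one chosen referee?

5

Take {S4, S5, S6, S7, S8}. Their union is {0, 1, 2, 3, 4, 5, 6, 7, 8, 9, 10, 11, 12}, which is all 13 languages.
No 4 of the 8 referees cover everything (all 70 combinations miss at least one language), so 5 is optimal.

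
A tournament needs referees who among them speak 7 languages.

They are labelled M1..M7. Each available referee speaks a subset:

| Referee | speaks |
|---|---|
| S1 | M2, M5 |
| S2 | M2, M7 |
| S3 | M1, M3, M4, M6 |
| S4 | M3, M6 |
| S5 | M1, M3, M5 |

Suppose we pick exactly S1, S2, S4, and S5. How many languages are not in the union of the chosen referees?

Union of S1, S2, S4, S5 = {M1, M2, M3, M5, M6, M7}.
Not covered: M4 — 1 language.

1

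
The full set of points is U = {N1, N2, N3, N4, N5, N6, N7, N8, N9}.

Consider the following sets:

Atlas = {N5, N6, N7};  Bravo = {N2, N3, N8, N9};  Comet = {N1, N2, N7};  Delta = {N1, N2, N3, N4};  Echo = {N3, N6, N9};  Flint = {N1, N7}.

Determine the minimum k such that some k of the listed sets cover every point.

Take {Atlas, Bravo, Delta}. Their union is {N1, N2, N3, N4, N5, N6, N7, N8, N9}, which is all 9 points.
Each set has at most 4 points, and 2·4 = 8 < 9 — so at least 3 sets are needed, and 3 is optimal.

3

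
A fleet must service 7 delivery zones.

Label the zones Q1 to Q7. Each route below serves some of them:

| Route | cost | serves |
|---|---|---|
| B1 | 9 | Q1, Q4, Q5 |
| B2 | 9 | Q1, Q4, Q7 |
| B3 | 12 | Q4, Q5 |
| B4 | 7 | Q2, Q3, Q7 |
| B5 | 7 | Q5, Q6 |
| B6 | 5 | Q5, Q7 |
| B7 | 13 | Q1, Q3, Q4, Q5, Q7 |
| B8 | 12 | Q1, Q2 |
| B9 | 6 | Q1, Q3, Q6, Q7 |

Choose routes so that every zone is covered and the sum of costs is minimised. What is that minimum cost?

22

B1, B4, B9 together cover every zone (B1 ∪ B4 ∪ B9 = {Q1, Q2, Q3, Q4, Q5, Q6, Q7}); total cost 9 + 7 + 6 = 22.
No covering selection has total cost below 22.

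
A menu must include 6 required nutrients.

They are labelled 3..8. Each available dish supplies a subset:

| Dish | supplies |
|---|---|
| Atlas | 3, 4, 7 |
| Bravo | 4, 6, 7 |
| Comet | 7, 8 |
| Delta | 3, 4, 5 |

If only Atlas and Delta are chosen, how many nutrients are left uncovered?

Union of Atlas, Delta = {3, 4, 5, 7}.
Not covered: 6, 8 — 2 nutrients.

2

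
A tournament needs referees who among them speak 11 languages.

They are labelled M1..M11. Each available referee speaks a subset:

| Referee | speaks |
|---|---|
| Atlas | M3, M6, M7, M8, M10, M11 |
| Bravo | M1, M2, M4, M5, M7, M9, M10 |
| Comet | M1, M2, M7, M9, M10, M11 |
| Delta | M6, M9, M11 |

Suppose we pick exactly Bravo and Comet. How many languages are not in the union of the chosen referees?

Union of Bravo, Comet = {M1, M2, M4, M5, M7, M9, M10, M11}.
Not covered: M3, M6, M8 — 3 languages.

3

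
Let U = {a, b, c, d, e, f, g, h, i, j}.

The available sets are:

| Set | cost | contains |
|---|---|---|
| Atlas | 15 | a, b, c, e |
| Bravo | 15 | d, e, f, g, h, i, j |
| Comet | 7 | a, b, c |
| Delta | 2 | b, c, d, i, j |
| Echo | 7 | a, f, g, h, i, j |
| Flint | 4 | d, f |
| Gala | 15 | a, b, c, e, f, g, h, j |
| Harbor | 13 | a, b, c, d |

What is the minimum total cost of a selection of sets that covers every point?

Delta, Gala together cover every point (Delta ∪ Gala = {a, b, c, d, e, f, g, h, i, j}); total cost 2 + 15 = 17.
The greedy pick Delta, Echo, Atlas costs 24; no covering selection beats 17.

17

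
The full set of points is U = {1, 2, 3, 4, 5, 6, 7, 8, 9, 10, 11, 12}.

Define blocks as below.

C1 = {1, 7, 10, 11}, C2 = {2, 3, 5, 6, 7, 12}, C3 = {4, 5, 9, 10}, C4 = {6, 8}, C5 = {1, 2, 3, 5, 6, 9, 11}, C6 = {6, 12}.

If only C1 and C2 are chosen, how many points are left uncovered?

Union of C1, C2 = {1, 2, 3, 5, 6, 7, 10, 11, 12}.
Not covered: 4, 8, 9 — 3 points.

3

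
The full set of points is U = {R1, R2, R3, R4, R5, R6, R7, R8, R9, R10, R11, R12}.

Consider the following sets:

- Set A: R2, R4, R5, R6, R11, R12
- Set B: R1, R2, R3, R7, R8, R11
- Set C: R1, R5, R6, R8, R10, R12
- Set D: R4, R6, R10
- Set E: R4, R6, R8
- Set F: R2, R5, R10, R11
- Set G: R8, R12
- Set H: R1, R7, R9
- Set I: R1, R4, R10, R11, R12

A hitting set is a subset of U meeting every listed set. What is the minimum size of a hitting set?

The 4 points {R2, R4, R7, R8} hit every set.
No choice of 3 points meets every set, so 4 is the minimum.

4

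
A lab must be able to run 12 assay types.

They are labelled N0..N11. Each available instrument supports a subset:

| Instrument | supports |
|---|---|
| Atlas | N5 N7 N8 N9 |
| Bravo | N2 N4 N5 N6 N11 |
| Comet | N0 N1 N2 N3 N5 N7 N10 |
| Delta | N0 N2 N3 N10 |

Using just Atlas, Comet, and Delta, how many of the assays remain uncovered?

3

Union of Atlas, Comet, Delta = {N0, N1, N2, N3, N5, N7, N8, N9, N10}.
Not covered: N4, N6, N11 — 3 assays.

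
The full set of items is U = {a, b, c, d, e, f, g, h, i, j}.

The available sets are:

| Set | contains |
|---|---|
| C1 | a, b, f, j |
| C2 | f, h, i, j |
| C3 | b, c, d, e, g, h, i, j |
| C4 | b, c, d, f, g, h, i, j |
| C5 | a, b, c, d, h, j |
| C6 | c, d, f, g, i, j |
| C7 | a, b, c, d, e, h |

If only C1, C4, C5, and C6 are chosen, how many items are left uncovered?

Union of C1, C4, C5, C6 = {a, b, c, d, f, g, h, i, j}.
Not covered: e — 1 item.

1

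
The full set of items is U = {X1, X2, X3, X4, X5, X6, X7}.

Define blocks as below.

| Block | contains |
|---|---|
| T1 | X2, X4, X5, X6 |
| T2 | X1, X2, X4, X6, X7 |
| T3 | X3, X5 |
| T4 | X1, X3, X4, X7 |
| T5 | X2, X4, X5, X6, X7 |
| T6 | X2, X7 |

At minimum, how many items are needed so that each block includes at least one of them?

H = {X5, X7} meets every block (each contains at least one member of H), and |H| = 2.
The blocks T2, T3 are pairwise disjoint, so any hitting set needs a separate item for each — at least 2. Hence 2 is optimal.

2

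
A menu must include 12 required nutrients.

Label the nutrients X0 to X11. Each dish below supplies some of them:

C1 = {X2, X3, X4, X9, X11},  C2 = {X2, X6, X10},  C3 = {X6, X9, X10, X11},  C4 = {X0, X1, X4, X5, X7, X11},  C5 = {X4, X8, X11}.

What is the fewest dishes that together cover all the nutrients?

4

Take {C1, C2, C4, C5}. Their union is {X0, X1, X2, X3, X4, X5, X6, X7, X8, X9, X10, X11}, which is all 12 nutrients.
Only C5 contains X8, so C5 is forced; the remaining 9 nutrients need at least 3 more dishes (each remaining dish adds at most 4) — so at least 4 dishes are needed, and 4 is optimal.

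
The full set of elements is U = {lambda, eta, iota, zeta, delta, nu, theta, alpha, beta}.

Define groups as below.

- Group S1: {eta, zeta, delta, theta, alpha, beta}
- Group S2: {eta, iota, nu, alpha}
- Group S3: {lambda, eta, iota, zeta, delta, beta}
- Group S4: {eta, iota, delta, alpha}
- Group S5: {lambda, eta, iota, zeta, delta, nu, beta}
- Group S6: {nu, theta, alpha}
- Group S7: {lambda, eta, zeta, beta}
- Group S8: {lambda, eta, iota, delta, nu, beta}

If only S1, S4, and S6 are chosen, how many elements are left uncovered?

Union of S1, S4, S6 = {eta, iota, zeta, delta, nu, theta, alpha, beta}.
Not covered: lambda — 1 element.

1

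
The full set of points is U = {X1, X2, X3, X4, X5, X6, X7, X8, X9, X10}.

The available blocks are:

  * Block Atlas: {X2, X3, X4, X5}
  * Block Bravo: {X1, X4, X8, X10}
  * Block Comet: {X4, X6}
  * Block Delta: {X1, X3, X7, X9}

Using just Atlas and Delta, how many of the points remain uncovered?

Union of Atlas, Delta = {X1, X2, X3, X4, X5, X7, X9}.
Not covered: X6, X8, X10 — 3 points.

3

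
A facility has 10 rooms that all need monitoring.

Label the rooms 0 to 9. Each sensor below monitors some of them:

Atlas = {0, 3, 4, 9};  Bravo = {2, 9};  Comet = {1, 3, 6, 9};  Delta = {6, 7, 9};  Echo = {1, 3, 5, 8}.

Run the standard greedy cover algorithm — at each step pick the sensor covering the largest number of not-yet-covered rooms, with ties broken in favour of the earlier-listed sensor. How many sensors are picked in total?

Greedy: pick Atlas (covers 4 new) → pick Echo (covers 3 new) → pick Delta (covers 2 new) → pick Bravo (covers 1 new). Total picks: 4.

4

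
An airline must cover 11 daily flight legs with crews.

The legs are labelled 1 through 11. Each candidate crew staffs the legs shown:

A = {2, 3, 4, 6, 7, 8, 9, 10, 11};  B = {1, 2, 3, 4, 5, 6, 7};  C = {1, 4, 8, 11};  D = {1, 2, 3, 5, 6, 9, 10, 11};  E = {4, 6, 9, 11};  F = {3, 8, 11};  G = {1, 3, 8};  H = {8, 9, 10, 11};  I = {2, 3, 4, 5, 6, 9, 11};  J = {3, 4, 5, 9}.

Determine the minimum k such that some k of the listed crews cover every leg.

Take {B, H}. Their union is {1, 2, 3, 4, 5, 6, 7, 8, 9, 10, 11}, which is all 11 legs.
No single crew has all 11 legs (the largest, A, has 9), so 2 is optimal.

2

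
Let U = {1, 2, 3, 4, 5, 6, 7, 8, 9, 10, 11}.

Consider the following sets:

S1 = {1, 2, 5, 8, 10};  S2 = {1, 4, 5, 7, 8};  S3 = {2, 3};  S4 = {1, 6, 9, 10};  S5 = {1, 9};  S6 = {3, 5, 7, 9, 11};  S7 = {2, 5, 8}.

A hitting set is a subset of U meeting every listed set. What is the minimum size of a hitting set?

3

Take H = {3, 5, 9}. Each listed set contains at least one of these, so H is a hitting set of size 3.
No choice of 2 items meets every set, so 3 is the minimum.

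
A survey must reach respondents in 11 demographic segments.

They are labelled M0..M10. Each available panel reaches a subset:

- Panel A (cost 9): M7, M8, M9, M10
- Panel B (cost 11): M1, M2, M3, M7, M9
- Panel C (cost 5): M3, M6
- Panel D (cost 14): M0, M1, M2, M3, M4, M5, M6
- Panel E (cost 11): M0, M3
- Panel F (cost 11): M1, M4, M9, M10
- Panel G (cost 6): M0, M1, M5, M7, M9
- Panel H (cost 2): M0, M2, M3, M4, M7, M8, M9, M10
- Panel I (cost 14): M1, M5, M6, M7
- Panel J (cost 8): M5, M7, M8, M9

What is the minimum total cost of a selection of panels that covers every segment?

C, G, H together cover every segment (C ∪ G ∪ H = {M0, M1, M2, M3, M4, M5, M6, M7, M8, M9, M10}); total cost 5 + 6 + 2 = 13.
No covering selection has total cost below 13.

13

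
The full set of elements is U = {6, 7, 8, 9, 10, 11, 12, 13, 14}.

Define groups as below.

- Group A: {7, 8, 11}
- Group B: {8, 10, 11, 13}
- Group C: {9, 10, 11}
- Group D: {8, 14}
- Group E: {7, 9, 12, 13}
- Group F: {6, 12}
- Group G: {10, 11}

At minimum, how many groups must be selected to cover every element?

4

B and D and E and F together: B ∪ D ∪ E ∪ F = {6, 7, 8, 9, 10, 11, 12, 13, 14} — every element is covered.
No 3 of the 7 groups cover everything (all 35 combinations miss at least one element), so 4 is optimal.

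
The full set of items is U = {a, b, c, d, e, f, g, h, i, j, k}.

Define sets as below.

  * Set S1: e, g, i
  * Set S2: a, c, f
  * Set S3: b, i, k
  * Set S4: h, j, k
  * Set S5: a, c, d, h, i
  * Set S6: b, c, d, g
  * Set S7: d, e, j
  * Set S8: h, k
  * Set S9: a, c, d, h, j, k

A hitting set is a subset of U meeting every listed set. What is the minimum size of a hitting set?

3

Take T = {c, e, k}. Each listed set contains at least one of these, so T is a hitting set of size 3.
The sets S1, S2, S4 are pairwise disjoint, so any hitting set needs a separate item for each — at least 3. Hence 3 is optimal.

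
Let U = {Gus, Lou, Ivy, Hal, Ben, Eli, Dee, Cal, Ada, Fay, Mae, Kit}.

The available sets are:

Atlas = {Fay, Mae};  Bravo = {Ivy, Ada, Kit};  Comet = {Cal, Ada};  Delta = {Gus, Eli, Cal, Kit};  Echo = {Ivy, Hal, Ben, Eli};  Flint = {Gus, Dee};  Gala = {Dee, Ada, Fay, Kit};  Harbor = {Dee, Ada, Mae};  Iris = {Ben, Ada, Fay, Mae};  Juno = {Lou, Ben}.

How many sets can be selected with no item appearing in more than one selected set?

Atlas, Comet, Flint, Juno are pairwise disjoint (Atlas={Fay,Mae}; Comet={Cal,Ada}; Flint={Gus,Dee}; Juno={Lou,Ben}).
Every remaining set overlaps one of these, and no 5 of the listed sets are pairwise disjoint, so 4 is the maximum.

4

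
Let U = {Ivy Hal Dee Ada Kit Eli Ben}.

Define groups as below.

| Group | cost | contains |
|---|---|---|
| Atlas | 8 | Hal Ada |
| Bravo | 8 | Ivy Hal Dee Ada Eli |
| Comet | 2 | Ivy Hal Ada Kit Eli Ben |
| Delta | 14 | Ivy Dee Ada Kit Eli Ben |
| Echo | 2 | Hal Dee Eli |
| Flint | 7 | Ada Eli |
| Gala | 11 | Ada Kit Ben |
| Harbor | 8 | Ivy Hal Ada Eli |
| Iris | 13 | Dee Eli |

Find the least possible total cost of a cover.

Comet, Echo together cover every item (Comet ∪ Echo = {Ivy, Hal, Dee, Ada, Kit, Eli, Ben}); total cost 2 + 2 = 4.
No covering selection has total cost below 4.

4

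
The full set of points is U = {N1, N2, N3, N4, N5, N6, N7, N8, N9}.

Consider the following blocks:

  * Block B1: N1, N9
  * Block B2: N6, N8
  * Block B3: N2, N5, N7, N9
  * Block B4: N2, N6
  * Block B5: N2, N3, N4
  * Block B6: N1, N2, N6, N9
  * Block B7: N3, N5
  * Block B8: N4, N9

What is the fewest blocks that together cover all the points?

B2, B3, B5, and B6 cover everything between them: the union {N1, N2, N3, N4, N5, N6, N7, N8, N9} is all of U.
Only B3 contains N7, so B3 is forced; the remaining 5 points need at least 3 more blocks (each remaining block adds at most 2) — so at least 4 blocks are needed, and 4 is optimal.

4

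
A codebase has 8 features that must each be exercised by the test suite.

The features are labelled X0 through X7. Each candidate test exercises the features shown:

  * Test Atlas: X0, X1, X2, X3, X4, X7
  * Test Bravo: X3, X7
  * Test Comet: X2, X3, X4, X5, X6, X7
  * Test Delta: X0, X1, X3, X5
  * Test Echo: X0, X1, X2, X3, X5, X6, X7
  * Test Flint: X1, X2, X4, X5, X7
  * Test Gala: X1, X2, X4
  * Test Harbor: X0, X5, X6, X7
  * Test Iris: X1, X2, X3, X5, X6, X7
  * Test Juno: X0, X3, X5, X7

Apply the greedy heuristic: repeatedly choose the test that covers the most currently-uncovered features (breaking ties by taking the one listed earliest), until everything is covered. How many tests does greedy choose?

2

Greedy: pick Echo (covers 7 new) → pick Atlas (covers 1 new). Total picks: 2.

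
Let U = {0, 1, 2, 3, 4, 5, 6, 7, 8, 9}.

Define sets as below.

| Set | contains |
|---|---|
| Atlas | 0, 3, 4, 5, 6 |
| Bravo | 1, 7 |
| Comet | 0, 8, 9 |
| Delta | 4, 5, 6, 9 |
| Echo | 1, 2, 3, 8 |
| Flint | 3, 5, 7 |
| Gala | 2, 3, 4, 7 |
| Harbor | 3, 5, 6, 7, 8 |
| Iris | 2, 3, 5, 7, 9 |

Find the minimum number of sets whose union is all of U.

Atlas, Echo, and Iris cover everything between them: the union {0, 1, 2, 3, 4, 5, 6, 7, 8, 9} is all of U.
No 2 of the 9 sets cover everything (all 36 combinations miss at least one item), so 3 is optimal.

3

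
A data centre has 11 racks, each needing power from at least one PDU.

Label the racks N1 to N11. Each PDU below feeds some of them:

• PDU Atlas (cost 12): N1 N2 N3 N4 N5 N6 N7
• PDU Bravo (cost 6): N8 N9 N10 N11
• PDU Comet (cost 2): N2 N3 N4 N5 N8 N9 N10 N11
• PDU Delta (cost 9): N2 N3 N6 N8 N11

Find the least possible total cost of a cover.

14

Atlas, Comet together cover every rack (Atlas ∪ Comet = {N1, N2, N3, N4, N5, N6, N7, N8, N9, N10, N11}); total cost 12 + 2 = 14.
No covering selection has total cost below 14.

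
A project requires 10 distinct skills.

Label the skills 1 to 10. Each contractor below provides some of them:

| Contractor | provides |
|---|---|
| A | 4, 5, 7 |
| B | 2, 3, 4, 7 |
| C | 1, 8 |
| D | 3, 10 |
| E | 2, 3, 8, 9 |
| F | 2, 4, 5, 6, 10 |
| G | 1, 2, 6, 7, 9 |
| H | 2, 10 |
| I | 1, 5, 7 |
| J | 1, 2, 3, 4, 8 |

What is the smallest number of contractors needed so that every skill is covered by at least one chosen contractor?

3

Take {E, F, I}. Their union is {1, 2, 3, 4, 5, 6, 7, 8, 9, 10}, which is all 10 skills.
No 2 of the 10 contractors cover everything (all 45 combinations miss at least one skill), so 3 is optimal.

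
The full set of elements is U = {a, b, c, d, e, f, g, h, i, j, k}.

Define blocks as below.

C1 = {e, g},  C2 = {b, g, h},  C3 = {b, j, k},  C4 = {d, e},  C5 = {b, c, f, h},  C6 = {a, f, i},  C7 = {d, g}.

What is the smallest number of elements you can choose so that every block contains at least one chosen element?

4

T = {b, e, g, i} meets every block (each contains at least one member of T), and |T| = 4.
No choice of 3 elements meets every block, so 4 is the minimum.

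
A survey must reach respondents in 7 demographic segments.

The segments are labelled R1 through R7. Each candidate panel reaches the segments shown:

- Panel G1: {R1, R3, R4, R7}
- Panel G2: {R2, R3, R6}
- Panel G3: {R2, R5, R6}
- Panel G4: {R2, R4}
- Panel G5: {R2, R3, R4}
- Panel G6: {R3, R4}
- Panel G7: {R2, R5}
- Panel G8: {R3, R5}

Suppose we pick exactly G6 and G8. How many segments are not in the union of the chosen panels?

Union of G6, G8 = {R3, R4, R5}.
Not covered: R1, R2, R6, R7 — 4 segments.

4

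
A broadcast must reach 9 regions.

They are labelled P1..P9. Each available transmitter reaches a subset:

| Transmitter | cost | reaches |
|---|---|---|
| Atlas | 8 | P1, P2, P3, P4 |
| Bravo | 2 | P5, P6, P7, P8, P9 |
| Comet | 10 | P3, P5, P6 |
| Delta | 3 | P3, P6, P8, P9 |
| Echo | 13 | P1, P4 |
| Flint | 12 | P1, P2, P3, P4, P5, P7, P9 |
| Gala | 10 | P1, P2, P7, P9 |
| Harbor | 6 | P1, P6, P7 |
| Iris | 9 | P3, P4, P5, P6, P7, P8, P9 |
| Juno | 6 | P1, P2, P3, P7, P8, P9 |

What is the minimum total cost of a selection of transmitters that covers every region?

10

Atlas, Bravo together cover every region (Atlas ∪ Bravo = {P1, P2, P3, P4, P5, P6, P7, P8, P9}); total cost 8 + 2 = 10.
No covering selection has total cost below 10.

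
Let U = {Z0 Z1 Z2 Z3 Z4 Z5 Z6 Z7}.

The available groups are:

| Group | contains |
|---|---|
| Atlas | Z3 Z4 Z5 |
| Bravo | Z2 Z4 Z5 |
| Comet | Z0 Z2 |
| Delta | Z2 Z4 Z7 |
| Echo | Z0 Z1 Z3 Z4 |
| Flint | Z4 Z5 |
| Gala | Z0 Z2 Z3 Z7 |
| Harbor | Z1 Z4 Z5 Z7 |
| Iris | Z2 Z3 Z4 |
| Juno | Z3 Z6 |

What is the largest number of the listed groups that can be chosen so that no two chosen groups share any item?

3

Comet, Harbor, Juno are pairwise disjoint (Comet={Z0,Z2}; Harbor={Z1,Z4,Z5,Z7}; Juno={Z3,Z6}).
Every remaining group overlaps one of these, and no 4 of the listed groups are pairwise disjoint, so 3 is the maximum.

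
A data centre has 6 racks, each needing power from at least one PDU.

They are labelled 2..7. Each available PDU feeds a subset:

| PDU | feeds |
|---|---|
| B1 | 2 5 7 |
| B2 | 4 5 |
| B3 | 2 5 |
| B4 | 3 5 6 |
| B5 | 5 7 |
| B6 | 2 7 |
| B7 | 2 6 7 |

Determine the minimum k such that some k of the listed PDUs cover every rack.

3

B2 and B4 and B7 together: B2 ∪ B4 ∪ B7 = {2, 3, 4, 5, 6, 7} — every rack is covered.
Only B4 contains 3, so B4 is forced; the remaining 3 racks need at least 2 more PDUs (each remaining PDU adds at most 2) — so at least 3 PDUs are needed, and 3 is optimal.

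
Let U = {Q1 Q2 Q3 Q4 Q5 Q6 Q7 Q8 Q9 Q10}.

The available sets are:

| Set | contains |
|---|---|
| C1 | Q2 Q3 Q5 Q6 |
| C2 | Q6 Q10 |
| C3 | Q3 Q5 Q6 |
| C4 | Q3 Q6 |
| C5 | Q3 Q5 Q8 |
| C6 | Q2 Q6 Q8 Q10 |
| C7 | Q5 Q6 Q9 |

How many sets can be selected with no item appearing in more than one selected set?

2

C2, C5 are pairwise disjoint (C2={Q6,Q10}; C5={Q3,Q5,Q8}).
Every remaining set overlaps one of these, and no 3 of the listed sets are pairwise disjoint, so 2 is the maximum.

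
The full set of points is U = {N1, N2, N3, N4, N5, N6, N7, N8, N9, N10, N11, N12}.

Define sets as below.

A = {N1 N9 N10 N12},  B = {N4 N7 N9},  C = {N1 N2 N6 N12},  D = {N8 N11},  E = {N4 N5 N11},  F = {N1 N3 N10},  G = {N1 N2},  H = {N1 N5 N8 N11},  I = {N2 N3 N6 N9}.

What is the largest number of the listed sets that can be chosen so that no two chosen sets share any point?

B, C, D are pairwise disjoint (B={N4,N7,N9}; C={N1,N2,N6,N12}; D={N8,N11}).
Every remaining set overlaps one of these, and no 4 of the listed sets are pairwise disjoint, so 3 is the maximum.

3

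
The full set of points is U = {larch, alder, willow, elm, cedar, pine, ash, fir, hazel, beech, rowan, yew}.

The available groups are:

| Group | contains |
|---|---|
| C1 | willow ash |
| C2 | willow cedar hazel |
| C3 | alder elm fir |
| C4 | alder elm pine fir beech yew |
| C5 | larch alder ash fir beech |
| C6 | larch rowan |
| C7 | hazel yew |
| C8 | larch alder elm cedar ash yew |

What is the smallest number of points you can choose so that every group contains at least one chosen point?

4

H = {larch, alder, ash, hazel} meets every group (each contains at least one member of H), and |H| = 4.
The groups C1, C3, C6, C7 are pairwise disjoint, so any hitting set needs a separate point for each — at least 4. Hence 4 is optimal.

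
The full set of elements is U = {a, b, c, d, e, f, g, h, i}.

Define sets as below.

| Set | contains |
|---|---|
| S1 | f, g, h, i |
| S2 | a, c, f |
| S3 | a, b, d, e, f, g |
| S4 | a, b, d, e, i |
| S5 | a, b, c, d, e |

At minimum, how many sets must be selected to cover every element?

2

S1 and S5 together: S1 ∪ S5 = {a, b, c, d, e, f, g, h, i} — every element is covered.
No single set has all 9 elements (the largest, S3, has 6), so 2 is optimal.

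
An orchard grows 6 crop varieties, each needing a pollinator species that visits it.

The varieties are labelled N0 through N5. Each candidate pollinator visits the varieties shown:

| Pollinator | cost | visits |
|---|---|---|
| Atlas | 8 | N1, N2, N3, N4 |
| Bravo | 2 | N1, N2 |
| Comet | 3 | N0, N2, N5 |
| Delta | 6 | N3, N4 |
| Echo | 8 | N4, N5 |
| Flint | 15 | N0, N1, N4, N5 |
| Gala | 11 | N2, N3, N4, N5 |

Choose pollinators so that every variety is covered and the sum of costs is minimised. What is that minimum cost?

Atlas, Comet together cover every variety (Atlas ∪ Comet = {N0, N1, N2, N3, N4, N5}); total cost 8 + 3 = 11.
No covering selection has total cost below 11.

11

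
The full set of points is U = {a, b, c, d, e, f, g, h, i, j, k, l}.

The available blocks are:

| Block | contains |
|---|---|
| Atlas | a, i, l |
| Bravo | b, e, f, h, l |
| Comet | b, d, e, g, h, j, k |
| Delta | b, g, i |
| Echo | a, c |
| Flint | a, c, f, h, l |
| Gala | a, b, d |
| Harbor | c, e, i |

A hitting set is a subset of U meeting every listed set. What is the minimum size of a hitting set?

3

Take T = {a, h, i}. Each listed block contains at least one of these, so T is a hitting set of size 3.
No choice of 2 points meets every block, so 3 is the minimum.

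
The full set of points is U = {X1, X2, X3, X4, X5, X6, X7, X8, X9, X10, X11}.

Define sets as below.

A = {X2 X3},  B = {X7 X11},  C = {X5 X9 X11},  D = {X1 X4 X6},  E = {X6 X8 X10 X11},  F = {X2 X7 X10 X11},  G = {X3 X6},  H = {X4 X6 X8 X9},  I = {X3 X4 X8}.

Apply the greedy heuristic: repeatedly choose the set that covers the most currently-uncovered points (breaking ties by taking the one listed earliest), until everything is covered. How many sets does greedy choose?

5

Greedy: pick E (covers 4 new) → pick A (covers 2 new) → pick C (covers 2 new) → pick D (covers 2 new) → pick B (covers 1 new). Total picks: 5.
(The true minimum cover uses only 4 sets, so greedy is not optimal here.)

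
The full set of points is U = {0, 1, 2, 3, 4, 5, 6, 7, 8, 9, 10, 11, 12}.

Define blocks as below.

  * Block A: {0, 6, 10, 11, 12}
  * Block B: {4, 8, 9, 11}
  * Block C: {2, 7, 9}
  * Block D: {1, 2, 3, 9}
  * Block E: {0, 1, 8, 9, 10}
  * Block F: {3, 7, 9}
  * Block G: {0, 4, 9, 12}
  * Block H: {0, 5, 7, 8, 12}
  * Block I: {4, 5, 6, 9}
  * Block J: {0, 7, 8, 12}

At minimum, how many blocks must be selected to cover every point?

A, D, H, and I cover everything between them: the union {0, 1, 2, 3, 4, 5, 6, 7, 8, 9, 10, 11, 12} is all of U.
No 3 of the 10 blocks cover everything (all 120 combinations miss at least one point), so 4 is optimal.

4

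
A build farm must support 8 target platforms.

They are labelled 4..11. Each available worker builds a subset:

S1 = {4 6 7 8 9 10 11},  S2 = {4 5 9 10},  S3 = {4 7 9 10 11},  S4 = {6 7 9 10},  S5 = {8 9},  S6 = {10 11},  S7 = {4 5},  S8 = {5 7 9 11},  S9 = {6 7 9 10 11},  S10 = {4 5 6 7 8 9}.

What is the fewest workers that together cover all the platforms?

S1 and S10 together: S1 ∪ S10 = {4, 5, 6, 7, 8, 9, 10, 11} — every platform is covered.
No single worker has all 8 platforms (the largest, S1, has 7), so 2 is optimal.

2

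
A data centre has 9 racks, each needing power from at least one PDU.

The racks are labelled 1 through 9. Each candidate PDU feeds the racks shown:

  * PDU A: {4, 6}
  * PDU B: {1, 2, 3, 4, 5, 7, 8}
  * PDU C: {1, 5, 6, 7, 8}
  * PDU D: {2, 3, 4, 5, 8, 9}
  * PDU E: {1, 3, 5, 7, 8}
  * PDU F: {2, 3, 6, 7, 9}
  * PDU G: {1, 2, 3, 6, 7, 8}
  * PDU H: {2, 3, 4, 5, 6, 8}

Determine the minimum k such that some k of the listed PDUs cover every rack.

Take {C, D}. Their union is {1, 2, 3, 4, 5, 6, 7, 8, 9}, which is all 9 racks.
No single PDU has all 9 racks (the largest, B, has 7), so 2 is optimal.

2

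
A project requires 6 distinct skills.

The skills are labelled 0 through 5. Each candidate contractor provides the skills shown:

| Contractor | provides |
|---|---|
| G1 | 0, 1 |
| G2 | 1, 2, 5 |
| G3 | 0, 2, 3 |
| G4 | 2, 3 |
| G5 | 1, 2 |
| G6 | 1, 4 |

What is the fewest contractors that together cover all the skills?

3

G2 and G3 and G6 together: G2 ∪ G3 ∪ G6 = {0, 1, 2, 3, 4, 5} — every skill is covered.
Only G6 contains 4, so G6 is forced; the remaining 4 skills need at least 2 more contractors (each remaining contractor adds at most 3) — so at least 3 contractors are needed, and 3 is optimal.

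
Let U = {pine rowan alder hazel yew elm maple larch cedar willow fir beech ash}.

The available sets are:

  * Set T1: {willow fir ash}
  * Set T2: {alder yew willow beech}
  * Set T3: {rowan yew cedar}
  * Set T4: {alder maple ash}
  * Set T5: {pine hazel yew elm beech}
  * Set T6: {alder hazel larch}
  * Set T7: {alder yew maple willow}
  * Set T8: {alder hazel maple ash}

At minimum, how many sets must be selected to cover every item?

T1 and T3 and T5 and T6 and T7 together: T1 ∪ T3 ∪ T5 ∪ T6 ∪ T7 = {pine, rowan, alder, hazel, yew, elm, maple, larch, cedar, willow, fir, beech, ash} — every item is covered.
No 4 of the 8 sets cover everything (all 70 combinations miss at least one item), so 5 is optimal.

5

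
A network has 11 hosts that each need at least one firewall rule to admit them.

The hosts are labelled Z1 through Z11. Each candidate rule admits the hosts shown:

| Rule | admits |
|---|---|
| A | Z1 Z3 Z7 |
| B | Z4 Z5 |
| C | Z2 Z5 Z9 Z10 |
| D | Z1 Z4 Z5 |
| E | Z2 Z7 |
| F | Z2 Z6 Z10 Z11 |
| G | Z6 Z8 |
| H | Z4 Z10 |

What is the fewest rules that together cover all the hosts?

A and C and F and G and H together: A ∪ C ∪ F ∪ G ∪ H = {Z1, Z2, Z3, Z4, Z5, Z6, Z7, Z8, Z9, Z10, Z11} — every host is covered.
No 4 of the 8 rules cover everything (all 70 combinations miss at least one host), so 5 is optimal.

5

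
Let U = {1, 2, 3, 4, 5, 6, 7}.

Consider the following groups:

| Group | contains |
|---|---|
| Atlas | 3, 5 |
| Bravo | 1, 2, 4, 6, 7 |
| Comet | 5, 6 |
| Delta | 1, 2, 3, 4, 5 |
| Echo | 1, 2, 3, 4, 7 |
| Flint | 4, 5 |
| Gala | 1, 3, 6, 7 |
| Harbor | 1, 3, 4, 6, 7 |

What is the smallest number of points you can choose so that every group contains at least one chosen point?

2

The 2 points {5, 7} hit every group.
The groups Atlas, Bravo are pairwise disjoint, so any hitting set needs a separate point for each — at least 2. Hence 2 is optimal.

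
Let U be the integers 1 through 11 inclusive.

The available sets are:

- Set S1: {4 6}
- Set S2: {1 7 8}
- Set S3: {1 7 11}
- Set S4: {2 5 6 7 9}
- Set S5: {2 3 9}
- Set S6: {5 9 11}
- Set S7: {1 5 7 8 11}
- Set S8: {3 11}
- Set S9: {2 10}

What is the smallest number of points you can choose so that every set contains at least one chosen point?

4

Take H = {2, 6, 7, 11}. Each listed set contains at least one of these, so H is a hitting set of size 4.
The sets S1, S2, S8, S9 are pairwise disjoint, so any hitting set needs a separate point for each — at least 4. Hence 4 is optimal.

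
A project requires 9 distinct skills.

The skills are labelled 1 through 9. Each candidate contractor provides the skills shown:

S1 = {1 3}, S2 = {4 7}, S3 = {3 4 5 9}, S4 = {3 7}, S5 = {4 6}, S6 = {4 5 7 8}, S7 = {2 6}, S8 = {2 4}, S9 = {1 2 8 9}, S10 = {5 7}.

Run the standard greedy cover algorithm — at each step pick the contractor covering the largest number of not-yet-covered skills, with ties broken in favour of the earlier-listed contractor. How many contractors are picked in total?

Greedy: pick S3 (covers 4 new) → pick S9 (covers 3 new) → pick S2 (covers 1 new) → pick S5 (covers 1 new). Total picks: 4.

4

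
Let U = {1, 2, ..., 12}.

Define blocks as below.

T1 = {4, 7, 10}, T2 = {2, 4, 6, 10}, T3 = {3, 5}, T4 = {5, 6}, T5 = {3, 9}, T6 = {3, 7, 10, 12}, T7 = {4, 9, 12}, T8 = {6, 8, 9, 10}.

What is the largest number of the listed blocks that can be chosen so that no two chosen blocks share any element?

3

T1, T4, T5 are pairwise disjoint (T1={4,7,10}; T4={5,6}; T5={3,9}).
Every remaining block overlaps one of these, and no 4 of the listed blocks are pairwise disjoint, so 3 is the maximum.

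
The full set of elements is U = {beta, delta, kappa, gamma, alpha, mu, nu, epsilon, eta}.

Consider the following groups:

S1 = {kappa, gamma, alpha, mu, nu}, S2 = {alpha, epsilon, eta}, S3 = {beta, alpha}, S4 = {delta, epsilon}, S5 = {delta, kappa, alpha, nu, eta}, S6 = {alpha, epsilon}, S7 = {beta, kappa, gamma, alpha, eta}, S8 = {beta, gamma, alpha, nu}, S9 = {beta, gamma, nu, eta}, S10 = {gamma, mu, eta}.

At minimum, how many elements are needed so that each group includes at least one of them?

3

H = {alpha, epsilon, eta} meets every group (each contains at least one member of H), and |H| = 3.
The groups S3, S4, S10 are pairwise disjoint, so any hitting set needs a separate element for each — at least 3. Hence 3 is optimal.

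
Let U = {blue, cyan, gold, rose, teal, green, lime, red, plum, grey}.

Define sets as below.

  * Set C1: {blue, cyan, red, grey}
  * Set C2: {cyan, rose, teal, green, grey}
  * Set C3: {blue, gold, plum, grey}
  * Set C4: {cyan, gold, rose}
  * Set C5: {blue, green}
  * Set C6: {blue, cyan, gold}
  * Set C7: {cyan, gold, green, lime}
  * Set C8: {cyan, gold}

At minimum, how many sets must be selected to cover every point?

Take {C1, C2, C3, C7}. Their union is {blue, cyan, gold, rose, teal, green, lime, red, plum, grey}, which is all 10 points.
No 3 of the 8 sets cover everything (all 56 combinations miss at least one point), so 4 is optimal.

4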